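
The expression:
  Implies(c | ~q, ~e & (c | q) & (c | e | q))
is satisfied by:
  {q: True, e: False, c: False}
  {c: True, q: True, e: False}
  {c: True, q: False, e: False}
  {e: True, q: True, c: False}


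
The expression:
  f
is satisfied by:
  {f: True}


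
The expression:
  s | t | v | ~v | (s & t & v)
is always true.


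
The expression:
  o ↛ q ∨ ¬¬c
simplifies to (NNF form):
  c ∨ (o ∧ ¬q)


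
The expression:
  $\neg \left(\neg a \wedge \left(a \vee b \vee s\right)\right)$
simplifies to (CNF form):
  $\left(a \vee \neg b\right) \wedge \left(a \vee \neg s\right)$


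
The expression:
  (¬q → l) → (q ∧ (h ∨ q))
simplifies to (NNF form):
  q ∨ ¬l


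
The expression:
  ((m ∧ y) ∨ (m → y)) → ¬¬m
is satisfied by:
  {m: True}


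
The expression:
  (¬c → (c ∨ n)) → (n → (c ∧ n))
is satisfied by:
  {c: True, n: False}
  {n: False, c: False}
  {n: True, c: True}


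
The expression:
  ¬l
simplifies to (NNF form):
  ¬l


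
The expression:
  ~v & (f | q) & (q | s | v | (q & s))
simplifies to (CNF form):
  ~v & (f | q) & (q | s)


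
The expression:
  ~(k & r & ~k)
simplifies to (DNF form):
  True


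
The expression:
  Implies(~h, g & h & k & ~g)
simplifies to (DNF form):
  h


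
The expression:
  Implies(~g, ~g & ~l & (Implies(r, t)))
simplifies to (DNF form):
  g | (t & ~l) | (~l & ~r)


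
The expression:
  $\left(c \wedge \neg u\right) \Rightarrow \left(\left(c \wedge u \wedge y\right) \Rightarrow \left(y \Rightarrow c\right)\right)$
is always true.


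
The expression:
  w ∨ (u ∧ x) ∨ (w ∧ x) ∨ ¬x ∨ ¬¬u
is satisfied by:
  {u: True, w: True, x: False}
  {u: True, w: False, x: False}
  {w: True, u: False, x: False}
  {u: False, w: False, x: False}
  {x: True, u: True, w: True}
  {x: True, u: True, w: False}
  {x: True, w: True, u: False}


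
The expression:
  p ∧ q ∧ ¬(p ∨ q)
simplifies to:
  False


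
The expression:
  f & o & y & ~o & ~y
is never true.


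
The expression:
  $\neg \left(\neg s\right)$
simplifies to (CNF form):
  $s$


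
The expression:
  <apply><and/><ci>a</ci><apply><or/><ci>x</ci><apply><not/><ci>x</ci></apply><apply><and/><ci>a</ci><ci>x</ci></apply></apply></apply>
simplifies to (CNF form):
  <ci>a</ci>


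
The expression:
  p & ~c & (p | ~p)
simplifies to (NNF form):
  p & ~c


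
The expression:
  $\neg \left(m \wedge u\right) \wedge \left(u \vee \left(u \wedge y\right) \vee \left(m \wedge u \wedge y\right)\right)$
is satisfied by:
  {u: True, m: False}


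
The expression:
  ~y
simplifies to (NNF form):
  ~y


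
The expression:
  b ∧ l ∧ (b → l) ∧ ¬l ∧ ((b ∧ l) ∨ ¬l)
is never true.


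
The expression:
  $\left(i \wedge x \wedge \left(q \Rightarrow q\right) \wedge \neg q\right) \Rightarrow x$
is always true.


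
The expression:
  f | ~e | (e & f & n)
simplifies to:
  f | ~e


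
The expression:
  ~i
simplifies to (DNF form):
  ~i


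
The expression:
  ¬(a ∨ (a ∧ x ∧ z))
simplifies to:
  ¬a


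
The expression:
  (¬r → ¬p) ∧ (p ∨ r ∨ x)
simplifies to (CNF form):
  (r ∨ x) ∧ (r ∨ ¬p)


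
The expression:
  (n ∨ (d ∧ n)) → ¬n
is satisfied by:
  {n: False}


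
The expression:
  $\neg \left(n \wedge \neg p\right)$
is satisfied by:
  {p: True, n: False}
  {n: False, p: False}
  {n: True, p: True}


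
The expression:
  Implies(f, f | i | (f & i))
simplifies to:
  True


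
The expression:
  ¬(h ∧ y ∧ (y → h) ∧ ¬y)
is always true.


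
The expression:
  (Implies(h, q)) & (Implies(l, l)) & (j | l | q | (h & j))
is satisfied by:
  {j: True, q: True, l: True, h: False}
  {j: True, q: True, l: False, h: False}
  {q: True, l: True, h: False, j: False}
  {q: True, l: False, h: False, j: False}
  {j: True, q: True, h: True, l: True}
  {j: True, q: True, h: True, l: False}
  {q: True, h: True, l: True, j: False}
  {q: True, h: True, l: False, j: False}
  {j: True, h: False, l: True, q: False}
  {j: True, h: False, l: False, q: False}
  {l: True, q: False, h: False, j: False}


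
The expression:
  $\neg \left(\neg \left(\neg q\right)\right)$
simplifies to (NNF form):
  $\neg q$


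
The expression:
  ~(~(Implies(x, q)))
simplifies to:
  q | ~x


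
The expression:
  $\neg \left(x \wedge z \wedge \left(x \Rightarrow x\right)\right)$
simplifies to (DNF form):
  $\neg x \vee \neg z$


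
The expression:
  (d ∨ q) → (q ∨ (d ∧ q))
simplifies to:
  q ∨ ¬d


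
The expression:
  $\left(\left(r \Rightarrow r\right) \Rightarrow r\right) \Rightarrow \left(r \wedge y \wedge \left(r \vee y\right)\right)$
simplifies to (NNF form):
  $y \vee \neg r$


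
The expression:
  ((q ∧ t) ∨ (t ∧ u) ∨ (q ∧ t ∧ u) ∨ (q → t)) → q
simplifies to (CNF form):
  q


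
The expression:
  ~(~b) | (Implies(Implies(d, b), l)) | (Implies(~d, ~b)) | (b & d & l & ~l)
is always true.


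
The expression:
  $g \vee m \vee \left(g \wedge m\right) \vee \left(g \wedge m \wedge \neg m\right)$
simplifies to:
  $g \vee m$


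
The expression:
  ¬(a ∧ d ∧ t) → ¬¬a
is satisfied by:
  {a: True}


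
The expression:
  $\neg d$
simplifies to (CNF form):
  $\neg d$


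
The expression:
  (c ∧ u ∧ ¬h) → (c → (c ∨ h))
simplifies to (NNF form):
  True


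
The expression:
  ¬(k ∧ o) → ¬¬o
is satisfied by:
  {o: True}


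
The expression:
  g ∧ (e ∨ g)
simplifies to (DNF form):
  g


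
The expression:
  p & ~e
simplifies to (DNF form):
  p & ~e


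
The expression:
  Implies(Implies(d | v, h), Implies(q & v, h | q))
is always true.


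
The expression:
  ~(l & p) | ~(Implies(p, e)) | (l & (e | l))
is always true.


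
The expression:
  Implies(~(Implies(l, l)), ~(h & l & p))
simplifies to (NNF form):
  True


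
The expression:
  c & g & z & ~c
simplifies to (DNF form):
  False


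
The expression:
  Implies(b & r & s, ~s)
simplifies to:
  ~b | ~r | ~s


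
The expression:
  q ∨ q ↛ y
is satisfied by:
  {q: True}


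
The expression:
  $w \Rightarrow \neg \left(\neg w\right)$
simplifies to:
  $\text{True}$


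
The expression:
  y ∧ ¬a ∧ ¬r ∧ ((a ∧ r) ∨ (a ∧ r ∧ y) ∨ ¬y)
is never true.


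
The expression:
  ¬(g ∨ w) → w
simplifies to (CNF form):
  g ∨ w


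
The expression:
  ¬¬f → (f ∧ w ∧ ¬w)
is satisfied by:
  {f: False}


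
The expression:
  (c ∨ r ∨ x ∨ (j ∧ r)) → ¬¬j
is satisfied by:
  {j: True, r: False, x: False, c: False}
  {c: True, j: True, r: False, x: False}
  {j: True, x: True, r: False, c: False}
  {c: True, j: True, x: True, r: False}
  {j: True, r: True, x: False, c: False}
  {j: True, c: True, r: True, x: False}
  {j: True, x: True, r: True, c: False}
  {c: True, j: True, x: True, r: True}
  {c: False, r: False, x: False, j: False}


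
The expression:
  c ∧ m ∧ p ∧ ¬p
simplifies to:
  False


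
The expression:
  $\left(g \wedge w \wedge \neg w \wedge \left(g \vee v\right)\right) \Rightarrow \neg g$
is always true.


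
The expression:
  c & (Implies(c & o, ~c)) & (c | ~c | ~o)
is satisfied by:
  {c: True, o: False}


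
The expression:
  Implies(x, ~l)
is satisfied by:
  {l: False, x: False}
  {x: True, l: False}
  {l: True, x: False}


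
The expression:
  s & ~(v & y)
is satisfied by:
  {s: True, v: False, y: False}
  {s: True, y: True, v: False}
  {s: True, v: True, y: False}


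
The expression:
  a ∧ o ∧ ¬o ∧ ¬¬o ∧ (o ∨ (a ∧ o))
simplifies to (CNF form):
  False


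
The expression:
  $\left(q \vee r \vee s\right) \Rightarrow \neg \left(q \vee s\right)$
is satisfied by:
  {q: False, s: False}


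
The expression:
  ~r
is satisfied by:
  {r: False}


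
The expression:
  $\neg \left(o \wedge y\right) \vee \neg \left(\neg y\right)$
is always true.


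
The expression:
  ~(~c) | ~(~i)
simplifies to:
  c | i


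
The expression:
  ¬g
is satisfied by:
  {g: False}


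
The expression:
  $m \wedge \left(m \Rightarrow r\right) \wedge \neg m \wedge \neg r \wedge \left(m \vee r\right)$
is never true.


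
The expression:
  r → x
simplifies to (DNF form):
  x ∨ ¬r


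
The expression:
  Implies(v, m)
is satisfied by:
  {m: True, v: False}
  {v: False, m: False}
  {v: True, m: True}


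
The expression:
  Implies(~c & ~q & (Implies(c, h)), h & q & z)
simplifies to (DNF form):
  c | q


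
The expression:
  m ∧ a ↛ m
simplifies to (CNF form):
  False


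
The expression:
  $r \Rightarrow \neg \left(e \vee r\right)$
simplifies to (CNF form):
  $\neg r$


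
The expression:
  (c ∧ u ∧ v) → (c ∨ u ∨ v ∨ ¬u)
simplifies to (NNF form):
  True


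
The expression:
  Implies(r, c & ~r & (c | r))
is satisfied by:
  {r: False}


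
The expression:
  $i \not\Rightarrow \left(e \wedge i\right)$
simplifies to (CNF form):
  $i \wedge \neg e$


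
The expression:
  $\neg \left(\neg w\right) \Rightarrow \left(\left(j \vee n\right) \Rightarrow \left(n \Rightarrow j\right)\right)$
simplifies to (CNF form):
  $j \vee \neg n \vee \neg w$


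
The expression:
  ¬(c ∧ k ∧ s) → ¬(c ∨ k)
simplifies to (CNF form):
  (c ∨ ¬k) ∧ (k ∨ ¬c) ∧ (s ∨ ¬k)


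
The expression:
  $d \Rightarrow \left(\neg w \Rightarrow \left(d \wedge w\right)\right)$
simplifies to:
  $w \vee \neg d$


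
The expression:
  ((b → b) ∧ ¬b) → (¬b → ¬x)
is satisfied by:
  {b: True, x: False}
  {x: False, b: False}
  {x: True, b: True}


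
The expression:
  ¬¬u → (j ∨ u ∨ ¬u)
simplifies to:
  True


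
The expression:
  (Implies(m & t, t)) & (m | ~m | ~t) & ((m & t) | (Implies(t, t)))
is always true.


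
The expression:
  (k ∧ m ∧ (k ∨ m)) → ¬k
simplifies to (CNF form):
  ¬k ∨ ¬m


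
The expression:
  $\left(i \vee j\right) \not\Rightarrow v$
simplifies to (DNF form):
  $\left(i \wedge \neg v\right) \vee \left(j \wedge \neg v\right)$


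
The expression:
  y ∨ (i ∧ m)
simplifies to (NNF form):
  y ∨ (i ∧ m)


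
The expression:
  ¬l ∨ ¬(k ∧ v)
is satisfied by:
  {l: False, k: False, v: False}
  {v: True, l: False, k: False}
  {k: True, l: False, v: False}
  {v: True, k: True, l: False}
  {l: True, v: False, k: False}
  {v: True, l: True, k: False}
  {k: True, l: True, v: False}


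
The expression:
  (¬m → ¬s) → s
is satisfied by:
  {s: True}


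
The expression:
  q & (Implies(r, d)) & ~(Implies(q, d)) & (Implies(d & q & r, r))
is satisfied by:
  {q: True, d: False, r: False}


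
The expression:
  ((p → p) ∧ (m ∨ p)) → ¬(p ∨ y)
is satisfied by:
  {p: False, m: False, y: False}
  {y: True, p: False, m: False}
  {m: True, p: False, y: False}


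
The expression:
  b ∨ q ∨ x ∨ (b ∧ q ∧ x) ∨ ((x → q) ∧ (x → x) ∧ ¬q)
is always true.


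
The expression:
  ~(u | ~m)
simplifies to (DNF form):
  m & ~u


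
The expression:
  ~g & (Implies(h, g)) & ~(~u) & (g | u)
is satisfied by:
  {u: True, g: False, h: False}


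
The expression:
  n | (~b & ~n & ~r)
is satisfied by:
  {n: True, b: False, r: False}
  {r: True, n: True, b: False}
  {n: True, b: True, r: False}
  {r: True, n: True, b: True}
  {r: False, b: False, n: False}


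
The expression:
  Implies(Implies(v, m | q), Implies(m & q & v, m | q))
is always true.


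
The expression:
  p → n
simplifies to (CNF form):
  n ∨ ¬p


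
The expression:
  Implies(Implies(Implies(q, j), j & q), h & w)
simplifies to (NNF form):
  ~q | (h & w)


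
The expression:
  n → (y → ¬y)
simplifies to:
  ¬n ∨ ¬y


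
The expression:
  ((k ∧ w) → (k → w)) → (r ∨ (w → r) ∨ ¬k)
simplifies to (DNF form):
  r ∨ ¬k ∨ ¬w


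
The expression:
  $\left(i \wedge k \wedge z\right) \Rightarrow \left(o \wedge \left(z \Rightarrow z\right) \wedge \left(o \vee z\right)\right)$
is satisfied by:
  {o: True, k: False, z: False, i: False}
  {o: False, k: False, z: False, i: False}
  {i: True, o: True, k: False, z: False}
  {i: True, o: False, k: False, z: False}
  {o: True, z: True, i: False, k: False}
  {z: True, i: False, k: False, o: False}
  {i: True, z: True, o: True, k: False}
  {i: True, z: True, o: False, k: False}
  {o: True, k: True, i: False, z: False}
  {k: True, i: False, z: False, o: False}
  {o: True, i: True, k: True, z: False}
  {i: True, k: True, o: False, z: False}
  {o: True, z: True, k: True, i: False}
  {z: True, k: True, i: False, o: False}
  {i: True, z: True, k: True, o: True}


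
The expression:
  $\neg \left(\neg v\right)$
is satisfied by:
  {v: True}


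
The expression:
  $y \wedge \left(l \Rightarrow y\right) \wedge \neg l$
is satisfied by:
  {y: True, l: False}


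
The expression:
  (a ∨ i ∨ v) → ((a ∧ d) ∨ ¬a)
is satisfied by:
  {d: True, a: False}
  {a: False, d: False}
  {a: True, d: True}


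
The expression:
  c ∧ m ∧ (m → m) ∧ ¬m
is never true.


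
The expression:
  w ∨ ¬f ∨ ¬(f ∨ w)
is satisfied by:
  {w: True, f: False}
  {f: False, w: False}
  {f: True, w: True}


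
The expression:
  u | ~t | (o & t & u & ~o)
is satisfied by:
  {u: True, t: False}
  {t: False, u: False}
  {t: True, u: True}


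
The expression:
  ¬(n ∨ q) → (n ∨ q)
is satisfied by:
  {n: True, q: True}
  {n: True, q: False}
  {q: True, n: False}


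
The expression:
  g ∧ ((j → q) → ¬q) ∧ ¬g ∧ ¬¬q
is never true.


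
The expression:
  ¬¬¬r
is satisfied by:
  {r: False}


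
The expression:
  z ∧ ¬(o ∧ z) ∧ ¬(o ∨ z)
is never true.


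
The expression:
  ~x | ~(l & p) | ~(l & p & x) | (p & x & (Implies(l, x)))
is always true.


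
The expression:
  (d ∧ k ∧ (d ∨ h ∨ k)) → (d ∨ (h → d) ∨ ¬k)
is always true.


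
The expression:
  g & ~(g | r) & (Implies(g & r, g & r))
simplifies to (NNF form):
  False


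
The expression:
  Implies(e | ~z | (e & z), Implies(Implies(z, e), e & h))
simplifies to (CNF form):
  (e | z) & (h | z) & (e | ~e) & (h | ~e)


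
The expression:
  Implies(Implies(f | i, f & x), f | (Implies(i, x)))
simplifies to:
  True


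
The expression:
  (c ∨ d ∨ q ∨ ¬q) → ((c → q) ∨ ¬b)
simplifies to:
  q ∨ ¬b ∨ ¬c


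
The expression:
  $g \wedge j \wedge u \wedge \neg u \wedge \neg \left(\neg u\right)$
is never true.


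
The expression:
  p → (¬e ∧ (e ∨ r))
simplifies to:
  (r ∧ ¬e) ∨ ¬p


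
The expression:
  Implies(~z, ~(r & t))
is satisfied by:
  {z: True, t: False, r: False}
  {t: False, r: False, z: False}
  {r: True, z: True, t: False}
  {r: True, t: False, z: False}
  {z: True, t: True, r: False}
  {t: True, z: False, r: False}
  {r: True, t: True, z: True}


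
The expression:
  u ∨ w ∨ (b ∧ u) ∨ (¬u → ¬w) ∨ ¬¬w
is always true.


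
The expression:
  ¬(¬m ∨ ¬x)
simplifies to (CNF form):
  m ∧ x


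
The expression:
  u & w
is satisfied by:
  {u: True, w: True}


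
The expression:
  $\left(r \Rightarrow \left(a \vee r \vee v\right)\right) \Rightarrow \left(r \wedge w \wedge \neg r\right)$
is never true.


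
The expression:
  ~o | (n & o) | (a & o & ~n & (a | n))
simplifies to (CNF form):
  a | n | ~o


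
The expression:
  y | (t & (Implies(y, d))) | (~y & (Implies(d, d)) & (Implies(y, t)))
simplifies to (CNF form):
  True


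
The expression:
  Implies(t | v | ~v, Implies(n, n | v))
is always true.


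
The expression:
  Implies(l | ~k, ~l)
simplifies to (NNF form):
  ~l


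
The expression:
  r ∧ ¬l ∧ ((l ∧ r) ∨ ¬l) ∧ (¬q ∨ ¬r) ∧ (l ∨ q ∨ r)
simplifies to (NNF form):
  r ∧ ¬l ∧ ¬q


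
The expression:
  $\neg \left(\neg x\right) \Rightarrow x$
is always true.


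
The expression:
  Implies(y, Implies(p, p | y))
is always true.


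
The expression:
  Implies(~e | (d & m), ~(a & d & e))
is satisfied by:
  {m: False, d: False, a: False, e: False}
  {e: True, m: False, d: False, a: False}
  {a: True, m: False, d: False, e: False}
  {e: True, a: True, m: False, d: False}
  {d: True, e: False, m: False, a: False}
  {e: True, d: True, m: False, a: False}
  {a: True, d: True, e: False, m: False}
  {e: True, a: True, d: True, m: False}
  {m: True, a: False, d: False, e: False}
  {e: True, m: True, a: False, d: False}
  {a: True, m: True, e: False, d: False}
  {e: True, a: True, m: True, d: False}
  {d: True, m: True, a: False, e: False}
  {e: True, d: True, m: True, a: False}
  {a: True, d: True, m: True, e: False}


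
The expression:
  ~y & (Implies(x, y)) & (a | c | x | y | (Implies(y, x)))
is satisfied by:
  {x: False, y: False}


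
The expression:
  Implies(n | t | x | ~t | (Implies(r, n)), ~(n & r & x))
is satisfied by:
  {x: False, n: False, r: False}
  {r: True, x: False, n: False}
  {n: True, x: False, r: False}
  {r: True, n: True, x: False}
  {x: True, r: False, n: False}
  {r: True, x: True, n: False}
  {n: True, x: True, r: False}


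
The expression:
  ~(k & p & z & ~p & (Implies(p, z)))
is always true.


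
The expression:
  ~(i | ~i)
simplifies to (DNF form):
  False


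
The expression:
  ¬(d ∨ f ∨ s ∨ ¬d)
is never true.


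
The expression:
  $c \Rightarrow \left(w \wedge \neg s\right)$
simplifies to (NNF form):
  $\left(w \wedge \neg s\right) \vee \neg c$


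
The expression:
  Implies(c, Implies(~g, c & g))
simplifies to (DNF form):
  g | ~c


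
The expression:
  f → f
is always true.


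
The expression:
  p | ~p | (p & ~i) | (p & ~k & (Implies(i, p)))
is always true.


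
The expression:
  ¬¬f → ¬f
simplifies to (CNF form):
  ¬f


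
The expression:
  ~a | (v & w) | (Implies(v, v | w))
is always true.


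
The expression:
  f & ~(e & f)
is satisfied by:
  {f: True, e: False}


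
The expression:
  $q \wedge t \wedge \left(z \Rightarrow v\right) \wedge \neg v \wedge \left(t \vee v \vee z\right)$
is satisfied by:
  {t: True, q: True, v: False, z: False}


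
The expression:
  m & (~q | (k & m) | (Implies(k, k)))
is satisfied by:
  {m: True}


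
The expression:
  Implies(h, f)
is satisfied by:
  {f: True, h: False}
  {h: False, f: False}
  {h: True, f: True}


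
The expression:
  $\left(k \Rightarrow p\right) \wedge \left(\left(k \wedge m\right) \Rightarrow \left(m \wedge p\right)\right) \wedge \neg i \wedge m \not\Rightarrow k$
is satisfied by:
  {m: True, i: False, k: False}


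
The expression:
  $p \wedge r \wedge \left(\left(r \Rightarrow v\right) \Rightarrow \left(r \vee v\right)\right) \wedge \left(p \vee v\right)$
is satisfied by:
  {r: True, p: True}


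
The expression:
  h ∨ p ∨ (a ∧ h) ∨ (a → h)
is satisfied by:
  {p: True, h: True, a: False}
  {p: True, h: False, a: False}
  {h: True, p: False, a: False}
  {p: False, h: False, a: False}
  {a: True, p: True, h: True}
  {a: True, p: True, h: False}
  {a: True, h: True, p: False}


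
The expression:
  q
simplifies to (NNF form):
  q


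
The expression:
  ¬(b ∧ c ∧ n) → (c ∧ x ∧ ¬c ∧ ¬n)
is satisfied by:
  {c: True, b: True, n: True}


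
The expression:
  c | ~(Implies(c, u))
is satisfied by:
  {c: True}


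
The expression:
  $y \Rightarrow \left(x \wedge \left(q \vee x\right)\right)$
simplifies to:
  $x \vee \neg y$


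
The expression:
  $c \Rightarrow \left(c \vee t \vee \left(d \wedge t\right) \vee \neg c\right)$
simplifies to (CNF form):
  $\text{True}$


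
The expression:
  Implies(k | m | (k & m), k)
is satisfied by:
  {k: True, m: False}
  {m: False, k: False}
  {m: True, k: True}


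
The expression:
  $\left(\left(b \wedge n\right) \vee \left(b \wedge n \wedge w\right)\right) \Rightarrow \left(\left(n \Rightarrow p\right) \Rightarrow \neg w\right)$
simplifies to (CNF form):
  $\neg b \vee \neg n \vee \neg p \vee \neg w$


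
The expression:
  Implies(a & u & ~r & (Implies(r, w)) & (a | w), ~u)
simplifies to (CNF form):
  r | ~a | ~u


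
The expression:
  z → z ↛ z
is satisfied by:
  {z: False}


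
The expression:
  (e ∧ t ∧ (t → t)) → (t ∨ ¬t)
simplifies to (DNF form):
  True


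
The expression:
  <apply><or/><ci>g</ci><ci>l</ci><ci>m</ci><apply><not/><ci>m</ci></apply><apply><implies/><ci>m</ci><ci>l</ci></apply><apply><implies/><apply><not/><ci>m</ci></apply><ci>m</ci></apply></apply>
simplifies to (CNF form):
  <true/>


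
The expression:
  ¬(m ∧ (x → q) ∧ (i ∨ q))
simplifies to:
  (x ∧ ¬q) ∨ (¬i ∧ ¬q) ∨ ¬m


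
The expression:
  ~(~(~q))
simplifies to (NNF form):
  ~q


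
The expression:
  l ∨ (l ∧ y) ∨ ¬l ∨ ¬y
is always true.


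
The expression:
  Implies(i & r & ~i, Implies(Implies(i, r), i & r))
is always true.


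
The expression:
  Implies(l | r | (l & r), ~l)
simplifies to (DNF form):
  ~l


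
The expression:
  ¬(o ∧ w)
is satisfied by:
  {w: False, o: False}
  {o: True, w: False}
  {w: True, o: False}


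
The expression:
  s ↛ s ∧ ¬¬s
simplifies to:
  False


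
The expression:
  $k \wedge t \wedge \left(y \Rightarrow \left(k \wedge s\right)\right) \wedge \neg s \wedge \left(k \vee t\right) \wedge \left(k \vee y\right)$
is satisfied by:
  {t: True, k: True, y: False, s: False}


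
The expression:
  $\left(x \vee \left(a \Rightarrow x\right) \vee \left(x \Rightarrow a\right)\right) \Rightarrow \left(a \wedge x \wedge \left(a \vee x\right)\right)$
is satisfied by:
  {a: True, x: True}


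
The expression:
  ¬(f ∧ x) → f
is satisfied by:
  {f: True}


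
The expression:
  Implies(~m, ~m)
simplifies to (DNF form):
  True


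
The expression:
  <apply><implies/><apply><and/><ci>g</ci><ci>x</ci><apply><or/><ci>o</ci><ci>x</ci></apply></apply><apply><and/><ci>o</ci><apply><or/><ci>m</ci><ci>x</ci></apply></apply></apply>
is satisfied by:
  {o: True, g: False, x: False}
  {g: False, x: False, o: False}
  {x: True, o: True, g: False}
  {x: True, g: False, o: False}
  {o: True, g: True, x: False}
  {g: True, o: False, x: False}
  {x: True, g: True, o: True}


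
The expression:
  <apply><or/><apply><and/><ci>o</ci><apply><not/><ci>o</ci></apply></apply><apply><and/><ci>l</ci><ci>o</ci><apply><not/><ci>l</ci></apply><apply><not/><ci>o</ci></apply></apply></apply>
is never true.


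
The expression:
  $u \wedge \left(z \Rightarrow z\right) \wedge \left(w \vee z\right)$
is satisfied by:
  {z: True, w: True, u: True}
  {z: True, u: True, w: False}
  {w: True, u: True, z: False}


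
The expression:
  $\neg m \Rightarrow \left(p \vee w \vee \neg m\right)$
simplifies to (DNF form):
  $\text{True}$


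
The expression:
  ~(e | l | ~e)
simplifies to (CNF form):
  False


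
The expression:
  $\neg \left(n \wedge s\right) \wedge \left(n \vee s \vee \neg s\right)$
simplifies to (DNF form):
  $\neg n \vee \neg s$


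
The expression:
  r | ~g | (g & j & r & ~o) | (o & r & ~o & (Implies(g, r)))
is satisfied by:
  {r: True, g: False}
  {g: False, r: False}
  {g: True, r: True}


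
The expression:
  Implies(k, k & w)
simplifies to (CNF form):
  w | ~k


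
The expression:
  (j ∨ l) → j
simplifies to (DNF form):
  j ∨ ¬l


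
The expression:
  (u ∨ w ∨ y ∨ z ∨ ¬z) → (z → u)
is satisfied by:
  {u: True, z: False}
  {z: False, u: False}
  {z: True, u: True}


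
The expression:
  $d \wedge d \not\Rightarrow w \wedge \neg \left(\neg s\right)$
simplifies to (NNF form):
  $d \wedge s \wedge \neg w$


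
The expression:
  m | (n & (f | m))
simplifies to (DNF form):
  m | (f & n)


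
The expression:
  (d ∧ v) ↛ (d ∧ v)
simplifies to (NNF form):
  False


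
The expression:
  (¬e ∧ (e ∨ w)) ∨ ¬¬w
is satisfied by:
  {w: True}


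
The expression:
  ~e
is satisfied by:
  {e: False}


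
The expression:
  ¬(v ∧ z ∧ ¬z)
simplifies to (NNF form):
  True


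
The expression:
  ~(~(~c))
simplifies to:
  ~c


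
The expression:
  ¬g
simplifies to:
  ¬g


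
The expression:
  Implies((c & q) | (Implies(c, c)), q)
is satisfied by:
  {q: True}


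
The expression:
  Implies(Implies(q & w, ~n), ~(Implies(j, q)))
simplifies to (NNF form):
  (j | q) & (n | ~q) & (w | ~q)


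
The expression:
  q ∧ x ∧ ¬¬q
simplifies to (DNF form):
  q ∧ x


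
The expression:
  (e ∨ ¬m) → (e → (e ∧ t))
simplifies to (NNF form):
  t ∨ ¬e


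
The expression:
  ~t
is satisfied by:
  {t: False}


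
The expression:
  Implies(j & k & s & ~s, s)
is always true.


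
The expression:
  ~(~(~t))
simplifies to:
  ~t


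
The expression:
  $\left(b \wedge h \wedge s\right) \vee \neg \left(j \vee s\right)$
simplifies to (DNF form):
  $\left(s \wedge \neg s\right) \vee \left(\neg j \wedge \neg s\right) \vee \left(b \wedge h \wedge s\right) \vee \left(b \wedge h \wedge \neg j\right) \vee \left(b \wedge s \wedge \neg s\right) \vee \left(b \wedge \neg j \wedge \neg s\right) \vee \left(h \wedge s \wedge \neg s\right) \vee \left(h \wedge \neg j \wedge \neg s\right)$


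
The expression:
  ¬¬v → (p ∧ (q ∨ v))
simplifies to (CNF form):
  p ∨ ¬v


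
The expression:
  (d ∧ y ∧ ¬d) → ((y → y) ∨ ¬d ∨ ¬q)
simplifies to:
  True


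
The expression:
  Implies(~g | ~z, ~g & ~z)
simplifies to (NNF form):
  (g & z) | (~g & ~z)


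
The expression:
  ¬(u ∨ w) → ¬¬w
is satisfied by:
  {u: True, w: True}
  {u: True, w: False}
  {w: True, u: False}


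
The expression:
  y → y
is always true.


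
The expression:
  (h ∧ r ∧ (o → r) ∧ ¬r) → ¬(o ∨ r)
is always true.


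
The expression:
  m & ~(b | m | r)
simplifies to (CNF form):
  False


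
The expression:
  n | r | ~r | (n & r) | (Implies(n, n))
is always true.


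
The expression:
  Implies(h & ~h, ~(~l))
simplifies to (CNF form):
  True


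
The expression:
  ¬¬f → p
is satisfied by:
  {p: True, f: False}
  {f: False, p: False}
  {f: True, p: True}


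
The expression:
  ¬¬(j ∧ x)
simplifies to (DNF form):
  j ∧ x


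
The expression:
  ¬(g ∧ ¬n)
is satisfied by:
  {n: True, g: False}
  {g: False, n: False}
  {g: True, n: True}


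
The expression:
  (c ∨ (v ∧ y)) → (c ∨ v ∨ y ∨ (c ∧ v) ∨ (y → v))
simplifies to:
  True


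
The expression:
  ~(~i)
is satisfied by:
  {i: True}


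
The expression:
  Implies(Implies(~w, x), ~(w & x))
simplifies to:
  ~w | ~x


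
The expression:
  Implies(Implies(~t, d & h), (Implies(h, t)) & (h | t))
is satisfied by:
  {t: True, h: False, d: False}
  {h: False, d: False, t: False}
  {d: True, t: True, h: False}
  {d: True, h: False, t: False}
  {t: True, h: True, d: False}
  {h: True, t: False, d: False}
  {d: True, h: True, t: True}


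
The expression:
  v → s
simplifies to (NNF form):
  s ∨ ¬v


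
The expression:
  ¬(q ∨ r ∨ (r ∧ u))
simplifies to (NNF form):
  ¬q ∧ ¬r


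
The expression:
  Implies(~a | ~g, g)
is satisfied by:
  {g: True}


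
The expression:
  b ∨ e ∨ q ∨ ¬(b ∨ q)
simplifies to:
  True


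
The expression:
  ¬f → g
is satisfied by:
  {g: True, f: True}
  {g: True, f: False}
  {f: True, g: False}


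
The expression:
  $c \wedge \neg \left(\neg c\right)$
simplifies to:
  $c$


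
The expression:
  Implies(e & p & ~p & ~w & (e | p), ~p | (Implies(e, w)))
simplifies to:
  True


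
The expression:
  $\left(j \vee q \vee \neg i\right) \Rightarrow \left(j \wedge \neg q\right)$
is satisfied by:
  {i: True, j: True, q: False}
  {i: True, q: False, j: False}
  {j: True, q: False, i: False}


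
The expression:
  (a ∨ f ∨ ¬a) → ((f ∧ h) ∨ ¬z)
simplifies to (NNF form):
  (f ∧ h) ∨ ¬z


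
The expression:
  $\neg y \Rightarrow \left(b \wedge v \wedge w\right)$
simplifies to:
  $y \vee \left(b \wedge v \wedge w\right)$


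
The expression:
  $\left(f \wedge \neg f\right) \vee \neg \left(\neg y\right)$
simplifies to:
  $y$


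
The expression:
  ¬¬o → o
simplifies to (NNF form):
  True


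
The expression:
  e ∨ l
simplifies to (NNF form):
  e ∨ l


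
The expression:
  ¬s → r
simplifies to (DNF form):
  r ∨ s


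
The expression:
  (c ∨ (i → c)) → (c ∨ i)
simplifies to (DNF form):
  c ∨ i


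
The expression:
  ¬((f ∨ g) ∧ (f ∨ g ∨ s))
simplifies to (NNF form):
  ¬f ∧ ¬g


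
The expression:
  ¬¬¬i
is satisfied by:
  {i: False}


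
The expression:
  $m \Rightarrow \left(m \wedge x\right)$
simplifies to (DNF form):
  $x \vee \neg m$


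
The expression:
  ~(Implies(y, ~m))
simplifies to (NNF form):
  m & y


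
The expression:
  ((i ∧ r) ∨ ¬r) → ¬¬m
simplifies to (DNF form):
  m ∨ (r ∧ ¬i)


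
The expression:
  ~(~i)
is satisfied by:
  {i: True}


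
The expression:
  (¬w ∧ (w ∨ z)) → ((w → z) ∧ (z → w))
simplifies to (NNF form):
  w ∨ ¬z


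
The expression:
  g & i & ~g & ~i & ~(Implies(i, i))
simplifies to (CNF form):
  False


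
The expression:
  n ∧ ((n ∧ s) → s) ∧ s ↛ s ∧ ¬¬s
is never true.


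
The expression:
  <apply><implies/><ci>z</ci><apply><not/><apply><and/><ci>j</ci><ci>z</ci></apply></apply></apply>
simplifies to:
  <apply><or/><apply><not/><ci>j</ci></apply><apply><not/><ci>z</ci></apply></apply>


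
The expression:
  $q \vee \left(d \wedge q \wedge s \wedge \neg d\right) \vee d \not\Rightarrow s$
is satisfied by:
  {d: True, q: True, s: False}
  {q: True, s: False, d: False}
  {d: True, q: True, s: True}
  {q: True, s: True, d: False}
  {d: True, s: False, q: False}


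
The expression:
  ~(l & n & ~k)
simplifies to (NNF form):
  k | ~l | ~n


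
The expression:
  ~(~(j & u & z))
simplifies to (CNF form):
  j & u & z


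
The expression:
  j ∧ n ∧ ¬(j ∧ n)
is never true.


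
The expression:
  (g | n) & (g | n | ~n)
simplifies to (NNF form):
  g | n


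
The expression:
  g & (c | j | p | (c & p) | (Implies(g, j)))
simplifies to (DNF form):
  (c & g) | (g & j) | (g & p)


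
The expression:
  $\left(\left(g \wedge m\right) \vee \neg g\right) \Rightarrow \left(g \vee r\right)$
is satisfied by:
  {r: True, g: True}
  {r: True, g: False}
  {g: True, r: False}


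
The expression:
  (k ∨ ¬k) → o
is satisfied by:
  {o: True}


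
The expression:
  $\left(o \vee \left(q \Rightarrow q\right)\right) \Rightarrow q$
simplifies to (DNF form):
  $q$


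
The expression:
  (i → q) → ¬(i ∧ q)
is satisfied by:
  {q: False, i: False}
  {i: True, q: False}
  {q: True, i: False}


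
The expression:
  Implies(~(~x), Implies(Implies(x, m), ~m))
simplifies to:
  ~m | ~x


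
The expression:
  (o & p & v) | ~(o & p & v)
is always true.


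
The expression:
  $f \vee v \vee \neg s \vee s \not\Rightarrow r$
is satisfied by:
  {v: True, f: True, s: False, r: False}
  {v: True, s: False, f: False, r: False}
  {f: True, v: False, s: False, r: False}
  {v: False, s: False, f: False, r: False}
  {r: True, v: True, f: True, s: False}
  {r: True, v: True, s: False, f: False}
  {r: True, f: True, v: False, s: False}
  {r: True, v: False, s: False, f: False}
  {v: True, s: True, f: True, r: False}
  {v: True, s: True, r: False, f: False}
  {s: True, f: True, r: False, v: False}
  {s: True, r: False, f: False, v: False}
  {v: True, s: True, r: True, f: True}
  {v: True, s: True, r: True, f: False}
  {s: True, r: True, f: True, v: False}


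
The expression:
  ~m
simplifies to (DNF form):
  ~m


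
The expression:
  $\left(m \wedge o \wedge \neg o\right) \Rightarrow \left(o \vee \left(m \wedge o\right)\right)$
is always true.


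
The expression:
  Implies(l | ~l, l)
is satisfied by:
  {l: True}


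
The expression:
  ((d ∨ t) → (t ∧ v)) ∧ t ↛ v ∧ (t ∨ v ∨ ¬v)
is never true.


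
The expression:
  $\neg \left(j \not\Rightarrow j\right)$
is always true.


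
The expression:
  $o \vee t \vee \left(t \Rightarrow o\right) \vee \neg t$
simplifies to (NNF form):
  $\text{True}$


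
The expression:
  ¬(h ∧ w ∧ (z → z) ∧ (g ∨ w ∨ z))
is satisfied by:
  {w: False, h: False}
  {h: True, w: False}
  {w: True, h: False}


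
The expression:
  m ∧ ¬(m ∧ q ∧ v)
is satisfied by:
  {m: True, v: False, q: False}
  {m: True, q: True, v: False}
  {m: True, v: True, q: False}


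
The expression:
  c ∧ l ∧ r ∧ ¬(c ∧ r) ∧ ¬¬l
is never true.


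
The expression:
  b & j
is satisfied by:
  {j: True, b: True}


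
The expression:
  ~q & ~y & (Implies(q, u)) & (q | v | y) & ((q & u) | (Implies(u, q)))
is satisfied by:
  {v: True, q: False, y: False, u: False}


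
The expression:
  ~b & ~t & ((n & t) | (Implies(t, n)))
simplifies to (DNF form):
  ~b & ~t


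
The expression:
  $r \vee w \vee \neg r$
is always true.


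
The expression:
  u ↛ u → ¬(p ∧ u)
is always true.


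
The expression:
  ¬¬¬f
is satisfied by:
  {f: False}


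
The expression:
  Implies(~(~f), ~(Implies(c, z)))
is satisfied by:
  {c: True, z: False, f: False}
  {z: False, f: False, c: False}
  {c: True, z: True, f: False}
  {z: True, c: False, f: False}
  {f: True, c: True, z: False}


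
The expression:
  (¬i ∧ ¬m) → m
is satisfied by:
  {i: True, m: True}
  {i: True, m: False}
  {m: True, i: False}


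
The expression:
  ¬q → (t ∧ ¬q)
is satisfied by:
  {t: True, q: True}
  {t: True, q: False}
  {q: True, t: False}


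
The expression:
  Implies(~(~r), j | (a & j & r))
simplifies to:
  j | ~r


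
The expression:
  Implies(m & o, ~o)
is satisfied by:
  {m: False, o: False}
  {o: True, m: False}
  {m: True, o: False}


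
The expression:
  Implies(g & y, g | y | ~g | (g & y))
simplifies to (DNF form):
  True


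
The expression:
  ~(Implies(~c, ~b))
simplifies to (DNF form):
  b & ~c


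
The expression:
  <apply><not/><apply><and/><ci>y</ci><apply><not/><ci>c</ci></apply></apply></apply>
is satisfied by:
  {c: True, y: False}
  {y: False, c: False}
  {y: True, c: True}


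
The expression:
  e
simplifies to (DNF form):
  e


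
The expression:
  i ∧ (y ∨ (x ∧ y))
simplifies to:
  i ∧ y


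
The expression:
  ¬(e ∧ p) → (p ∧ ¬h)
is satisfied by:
  {p: True, e: True, h: False}
  {p: True, h: False, e: False}
  {p: True, e: True, h: True}


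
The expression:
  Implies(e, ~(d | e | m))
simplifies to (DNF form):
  ~e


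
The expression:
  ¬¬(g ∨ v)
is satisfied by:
  {v: True, g: True}
  {v: True, g: False}
  {g: True, v: False}


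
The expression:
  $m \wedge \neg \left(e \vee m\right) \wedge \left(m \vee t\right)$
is never true.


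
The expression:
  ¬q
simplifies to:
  ¬q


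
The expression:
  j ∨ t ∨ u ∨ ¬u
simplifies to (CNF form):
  True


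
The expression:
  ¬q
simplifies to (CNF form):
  ¬q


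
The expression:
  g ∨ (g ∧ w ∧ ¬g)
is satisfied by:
  {g: True}


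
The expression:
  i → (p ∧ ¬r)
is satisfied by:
  {p: True, r: False, i: False}
  {r: False, i: False, p: False}
  {p: True, r: True, i: False}
  {r: True, p: False, i: False}
  {i: True, p: True, r: False}


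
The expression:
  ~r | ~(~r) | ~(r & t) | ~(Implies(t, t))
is always true.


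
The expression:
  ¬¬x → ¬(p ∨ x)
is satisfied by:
  {x: False}


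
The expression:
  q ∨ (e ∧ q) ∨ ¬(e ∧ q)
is always true.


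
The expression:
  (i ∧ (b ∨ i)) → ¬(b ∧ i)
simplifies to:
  ¬b ∨ ¬i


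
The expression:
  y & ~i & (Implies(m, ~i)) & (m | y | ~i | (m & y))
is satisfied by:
  {y: True, i: False}


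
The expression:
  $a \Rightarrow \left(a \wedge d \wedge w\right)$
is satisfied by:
  {d: True, w: True, a: False}
  {d: True, w: False, a: False}
  {w: True, d: False, a: False}
  {d: False, w: False, a: False}
  {a: True, d: True, w: True}


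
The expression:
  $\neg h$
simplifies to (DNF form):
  $\neg h$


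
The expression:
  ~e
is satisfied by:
  {e: False}


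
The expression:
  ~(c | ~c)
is never true.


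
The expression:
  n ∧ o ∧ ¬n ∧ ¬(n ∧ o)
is never true.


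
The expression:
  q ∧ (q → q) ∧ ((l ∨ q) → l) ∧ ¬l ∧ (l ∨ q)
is never true.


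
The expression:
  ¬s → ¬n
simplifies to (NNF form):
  s ∨ ¬n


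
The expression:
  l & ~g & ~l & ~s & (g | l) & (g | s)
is never true.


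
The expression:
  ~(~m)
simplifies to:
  m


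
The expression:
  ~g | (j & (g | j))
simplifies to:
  j | ~g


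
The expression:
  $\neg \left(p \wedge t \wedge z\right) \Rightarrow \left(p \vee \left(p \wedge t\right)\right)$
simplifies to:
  $p$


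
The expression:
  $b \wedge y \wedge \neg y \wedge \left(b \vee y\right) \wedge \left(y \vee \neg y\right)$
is never true.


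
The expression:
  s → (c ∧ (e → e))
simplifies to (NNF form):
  c ∨ ¬s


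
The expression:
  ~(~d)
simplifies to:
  d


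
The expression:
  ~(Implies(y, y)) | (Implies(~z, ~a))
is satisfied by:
  {z: True, a: False}
  {a: False, z: False}
  {a: True, z: True}


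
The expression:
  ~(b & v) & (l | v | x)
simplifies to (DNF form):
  (l & ~v) | (v & ~b) | (x & ~v)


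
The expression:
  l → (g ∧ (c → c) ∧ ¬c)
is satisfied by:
  {g: True, l: False, c: False}
  {g: False, l: False, c: False}
  {c: True, g: True, l: False}
  {c: True, g: False, l: False}
  {l: True, g: True, c: False}


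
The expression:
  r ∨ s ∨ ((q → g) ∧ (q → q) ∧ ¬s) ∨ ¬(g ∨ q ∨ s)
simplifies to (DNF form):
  g ∨ r ∨ s ∨ ¬q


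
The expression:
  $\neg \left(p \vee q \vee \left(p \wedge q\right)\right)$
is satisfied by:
  {q: False, p: False}


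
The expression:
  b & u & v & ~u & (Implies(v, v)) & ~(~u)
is never true.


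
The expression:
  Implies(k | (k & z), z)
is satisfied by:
  {z: True, k: False}
  {k: False, z: False}
  {k: True, z: True}


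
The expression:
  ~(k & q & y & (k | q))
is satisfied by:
  {k: False, q: False, y: False}
  {y: True, k: False, q: False}
  {q: True, k: False, y: False}
  {y: True, q: True, k: False}
  {k: True, y: False, q: False}
  {y: True, k: True, q: False}
  {q: True, k: True, y: False}
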